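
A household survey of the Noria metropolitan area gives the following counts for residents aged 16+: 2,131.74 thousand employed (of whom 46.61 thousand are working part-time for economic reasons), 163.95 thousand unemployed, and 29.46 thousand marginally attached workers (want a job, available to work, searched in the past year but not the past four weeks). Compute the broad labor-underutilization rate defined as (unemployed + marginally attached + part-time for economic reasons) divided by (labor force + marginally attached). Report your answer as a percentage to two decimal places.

Labor force = 2,131.74 + 163.95 = 2,295.69 thousand.
Numerator = 163.95 + 29.46 + 46.61 = 240.02 thousand.
Denominator = 2,295.69 + 29.46 = 2,325.15 thousand.
Broad rate = 240.02 / 2,325.15 = 10.32%.

Broad underutilization rate ≈ 10.32%.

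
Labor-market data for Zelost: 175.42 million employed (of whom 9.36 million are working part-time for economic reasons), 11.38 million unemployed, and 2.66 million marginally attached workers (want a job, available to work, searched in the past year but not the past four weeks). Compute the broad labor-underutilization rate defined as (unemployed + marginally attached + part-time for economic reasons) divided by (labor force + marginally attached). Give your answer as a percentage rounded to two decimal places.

Labor force = 175.42 + 11.38 = 186.80 million.
Numerator = 11.38 + 2.66 + 9.36 = 23.40 million.
Denominator = 186.80 + 2.66 = 189.46 million.
Broad rate = 23.40 / 189.46 = 12.35%.

Broad underutilization rate ≈ 12.35%.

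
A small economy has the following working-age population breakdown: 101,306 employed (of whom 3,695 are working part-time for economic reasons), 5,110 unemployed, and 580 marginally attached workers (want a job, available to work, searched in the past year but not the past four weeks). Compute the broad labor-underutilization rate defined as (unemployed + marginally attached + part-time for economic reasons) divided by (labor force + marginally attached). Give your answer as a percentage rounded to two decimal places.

Broad underutilization rate ≈ 8.77%.

Labor force = 101,306 + 5,110 = 106,416.
Numerator = 5,110 + 580 + 3,695 = 9,385.
Denominator = 106,416 + 580 = 106,996.
Broad rate = 9,385 / 106,996 = 8.77%.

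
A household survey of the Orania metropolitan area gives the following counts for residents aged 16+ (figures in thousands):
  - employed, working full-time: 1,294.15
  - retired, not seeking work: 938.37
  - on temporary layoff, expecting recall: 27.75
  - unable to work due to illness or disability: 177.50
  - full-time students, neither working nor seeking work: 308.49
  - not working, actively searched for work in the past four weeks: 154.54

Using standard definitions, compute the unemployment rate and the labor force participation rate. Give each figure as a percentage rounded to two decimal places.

Employed = 1,294.15 thousand.
Unemployed = 27.75 + 154.54 = 182.29 thousand (jobless and actively searching, or on temporary layoff).
Labor force = 1,294.15 + 182.29 = 1,476.44 thousand.
Not in labor force = 938.37 + 177.50 + 308.49 = 1,424.36 thousand (those not working and not actively searching are outside the labor force).
Civilian working-age population = 1,476.44 + 1,424.36 = 2,900.80 thousand.
Unemployment rate = 182.29 / 1,476.44 = 12.35%.
Labor force participation rate = 1,476.44 / 2,900.80 = 50.90%.

Unemployment rate ≈ 12.35%; labor force participation rate ≈ 50.90%.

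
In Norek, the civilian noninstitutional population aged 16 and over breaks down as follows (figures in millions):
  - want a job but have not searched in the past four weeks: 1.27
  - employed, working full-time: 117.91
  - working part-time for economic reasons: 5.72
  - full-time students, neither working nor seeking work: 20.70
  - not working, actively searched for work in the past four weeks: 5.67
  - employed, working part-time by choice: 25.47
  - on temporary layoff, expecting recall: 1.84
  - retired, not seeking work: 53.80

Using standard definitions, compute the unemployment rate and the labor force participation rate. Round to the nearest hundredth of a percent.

Unemployment rate ≈ 4.80%; labor force participation rate ≈ 67.39%.

Employed = 117.91 + 5.72 + 25.47 = 149.10 million (anyone who worked, including part-time for economic reasons, counts as employed).
Unemployed = 5.67 + 1.84 = 7.51 million (jobless and actively searching, or on temporary layoff).
Labor force = 149.10 + 7.51 = 156.61 million.
Not in labor force = 1.27 + 20.70 + 53.80 = 75.77 million (those not working and not actively searching are outside the labor force — including those who want a job but have given up searching).
Civilian working-age population = 156.61 + 75.77 = 232.38 million.
Unemployment rate = 7.51 / 156.61 = 4.80%.
Labor force participation rate = 156.61 / 232.38 = 67.39%.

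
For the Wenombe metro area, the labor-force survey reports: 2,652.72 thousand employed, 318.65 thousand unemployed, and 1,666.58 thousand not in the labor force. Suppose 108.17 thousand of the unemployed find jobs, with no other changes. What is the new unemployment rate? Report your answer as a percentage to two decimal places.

New unemployment rate ≈ 7.08%.

Initially, labor force = 2,652.72 + 318.65 = 2,971.37 thousand, so u = 318.65/2,971.37 = 10.72%.
After the change, unemployed falls and employed rises by 108.17; labor force unchanged → E = 2,760.89, U = 210.48, labor force = 2,971.37 thousand.
New unemployment rate = 210.48 / 2,971.37 = 7.08%.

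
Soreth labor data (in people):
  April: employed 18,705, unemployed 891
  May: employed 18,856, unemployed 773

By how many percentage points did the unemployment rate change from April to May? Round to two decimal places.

The unemployment rate changed by −0.61 percentage points.

April: labor force = 18,705 + 891 = 19,596; u = 891/19,596 = 4.55%.
May: labor force = 18,856 + 773 = 19,629; u = 773/19,629 = 3.94%.
Change = 3.94% − 4.55% = −0.61 pp.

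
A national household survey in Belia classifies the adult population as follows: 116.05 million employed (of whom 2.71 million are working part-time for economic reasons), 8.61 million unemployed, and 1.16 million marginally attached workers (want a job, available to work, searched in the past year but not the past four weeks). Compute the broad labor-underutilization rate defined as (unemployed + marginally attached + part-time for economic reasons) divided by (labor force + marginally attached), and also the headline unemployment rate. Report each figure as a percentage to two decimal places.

Broad underutilization rate ≈ 9.92%; headline unemployment rate ≈ 6.91%.

Labor force = 116.05 + 8.61 = 124.66 million.
Numerator = 8.61 + 1.16 + 2.71 = 12.48 million.
Denominator = 124.66 + 1.16 = 125.82 million.
Broad rate = 12.48 / 125.82 = 9.92%.
Headline unemployment rate = 8.61 / 124.66 = 6.91%.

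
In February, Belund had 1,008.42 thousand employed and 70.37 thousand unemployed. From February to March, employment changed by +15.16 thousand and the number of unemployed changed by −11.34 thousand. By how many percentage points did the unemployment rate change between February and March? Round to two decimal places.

February: labor force = 1,008.42 + 70.37 = 1,078.79; u = 70.37/1,078.79 = 6.52%.
March: labor force = 1,023.58 + 59.03 = 1,082.61; u = 59.03/1,082.61 = 5.45%.
Change = 5.45% − 6.52% = −1.07 pp.

The unemployment rate changed by −1.07 percentage points.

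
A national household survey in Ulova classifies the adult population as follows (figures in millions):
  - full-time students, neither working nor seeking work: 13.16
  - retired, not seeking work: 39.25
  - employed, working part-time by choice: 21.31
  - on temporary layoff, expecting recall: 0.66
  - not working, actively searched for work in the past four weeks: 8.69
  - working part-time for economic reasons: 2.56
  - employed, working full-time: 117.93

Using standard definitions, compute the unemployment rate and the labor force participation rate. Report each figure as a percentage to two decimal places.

Unemployment rate ≈ 6.19%; labor force participation rate ≈ 74.25%.

Employed = 21.31 + 2.56 + 117.93 = 141.80 million (anyone who worked, including part-time for economic reasons, counts as employed).
Unemployed = 0.66 + 8.69 = 9.35 million (jobless and actively searching, or on temporary layoff).
Labor force = 141.80 + 9.35 = 151.15 million.
Not in labor force = 13.16 + 39.25 = 52.41 million (those not working and not actively searching are outside the labor force).
Civilian working-age population = 151.15 + 52.41 = 203.56 million.
Unemployment rate = 9.35 / 151.15 = 6.19%.
Labor force participation rate = 151.15 / 203.56 = 74.25%.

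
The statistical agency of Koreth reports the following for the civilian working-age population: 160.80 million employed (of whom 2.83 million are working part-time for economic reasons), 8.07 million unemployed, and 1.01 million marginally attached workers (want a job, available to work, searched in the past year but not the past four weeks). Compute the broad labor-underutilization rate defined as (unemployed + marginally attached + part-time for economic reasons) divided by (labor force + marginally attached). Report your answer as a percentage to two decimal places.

Broad underutilization rate ≈ 7.01%.

Labor force = 160.80 + 8.07 = 168.87 million.
Numerator = 8.07 + 1.01 + 2.83 = 11.91 million.
Denominator = 168.87 + 1.01 = 169.88 million.
Broad rate = 11.91 / 169.88 = 7.01%.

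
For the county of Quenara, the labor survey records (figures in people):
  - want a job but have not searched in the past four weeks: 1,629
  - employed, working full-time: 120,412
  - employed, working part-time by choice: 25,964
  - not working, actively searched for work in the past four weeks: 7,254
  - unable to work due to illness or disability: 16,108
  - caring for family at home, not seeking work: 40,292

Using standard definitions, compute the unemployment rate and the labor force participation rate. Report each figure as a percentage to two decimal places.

Unemployment rate ≈ 4.72%; labor force participation rate ≈ 72.58%.

Employed = 120,412 + 25,964 = 146,376.
Unemployed = 7,254.
Labor force = 146,376 + 7,254 = 153,630.
Not in labor force = 1,629 + 16,108 + 40,292 = 58,029 (those not working and not actively searching are outside the labor force — including those who want a job but have given up searching).
Civilian working-age population = 153,630 + 58,029 = 211,659.
Unemployment rate = 7,254 / 153,630 = 4.72%.
Labor force participation rate = 153,630 / 211,659 = 72.58%.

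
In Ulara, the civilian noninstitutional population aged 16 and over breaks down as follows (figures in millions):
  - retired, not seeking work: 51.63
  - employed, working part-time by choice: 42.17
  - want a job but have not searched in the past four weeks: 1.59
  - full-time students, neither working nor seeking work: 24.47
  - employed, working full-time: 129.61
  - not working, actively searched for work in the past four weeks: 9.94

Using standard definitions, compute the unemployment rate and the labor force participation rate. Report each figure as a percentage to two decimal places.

Employed = 42.17 + 129.61 = 171.78 million.
Unemployed = 9.94 million.
Labor force = 171.78 + 9.94 = 181.72 million.
Not in labor force = 51.63 + 1.59 + 24.47 = 77.69 million (those not working and not actively searching are outside the labor force — including those who want a job but have given up searching).
Civilian working-age population = 181.72 + 77.69 = 259.41 million.
Unemployment rate = 9.94 / 181.72 = 5.47%.
Labor force participation rate = 181.72 / 259.41 = 70.05%.

Unemployment rate ≈ 5.47%; labor force participation rate ≈ 70.05%.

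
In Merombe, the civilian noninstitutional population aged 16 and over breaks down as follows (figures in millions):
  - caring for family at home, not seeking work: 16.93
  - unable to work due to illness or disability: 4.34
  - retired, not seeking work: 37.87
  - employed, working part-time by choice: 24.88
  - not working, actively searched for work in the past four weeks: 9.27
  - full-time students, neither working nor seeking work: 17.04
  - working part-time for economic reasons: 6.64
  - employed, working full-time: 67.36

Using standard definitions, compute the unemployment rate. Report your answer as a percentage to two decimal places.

Employed = 24.88 + 6.64 + 67.36 = 98.88 million (anyone who worked, including part-time for economic reasons, counts as employed).
Unemployed = 9.27 million.
Labor force = 98.88 + 9.27 = 108.15 million.
Unemployment rate = 9.27 / 108.15 = 8.57%.

Unemployment rate ≈ 8.57%.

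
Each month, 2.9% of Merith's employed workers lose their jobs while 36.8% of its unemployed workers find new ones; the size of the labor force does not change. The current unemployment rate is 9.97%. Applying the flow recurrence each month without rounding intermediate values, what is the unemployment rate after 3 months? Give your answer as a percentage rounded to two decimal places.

With a fixed labor force, u_{t+1} = u_t + s·(1−u_t) − f·u_t = u_t·(1−s−f) + s.
Here 1−s−f = 0.603 and s = 0.029.
u_1 = 0.099700 × 0.603 + 0.029 = 0.089119.
u_2 = 0.089119 × 0.603 + 0.029 = 0.082739.
u_3 = 0.082739 × 0.603 + 0.029 = 0.078892.

Unemployment rate after three months ≈ 7.89%.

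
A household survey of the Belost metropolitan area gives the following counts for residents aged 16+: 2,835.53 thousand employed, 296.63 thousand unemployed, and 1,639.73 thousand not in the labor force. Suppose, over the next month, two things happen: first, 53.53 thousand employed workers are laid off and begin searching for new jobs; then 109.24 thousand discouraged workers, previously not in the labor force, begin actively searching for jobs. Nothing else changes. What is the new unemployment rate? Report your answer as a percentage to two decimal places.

New unemployment rate ≈ 14.17%.

Initially, labor force = 2,835.53 + 296.63 = 3,132.16 thousand, so u = 296.63/3,132.16 = 9.47%.
After the first change, employed falls and unemployed rises by 53.53; labor force unchanged → E = 2,782.00, U = 350.16, labor force = 3,132.16 thousand.
After the second change, unemployed and labor force both rise by 109.24 → E = 2,782.00, U = 459.40, labor force = 3,241.40 thousand.
New unemployment rate = 459.40 / 3,241.40 = 14.17%.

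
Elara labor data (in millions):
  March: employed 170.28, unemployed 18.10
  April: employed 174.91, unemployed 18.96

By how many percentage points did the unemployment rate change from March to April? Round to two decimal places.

March: labor force = 170.28 + 18.10 = 188.38; u = 18.10/188.38 = 9.61%.
April: labor force = 174.91 + 18.96 = 193.87; u = 18.96/193.87 = 9.78%.
Change = 9.78% − 9.61% = +0.17 pp.

The unemployment rate changed by +0.17 percentage points.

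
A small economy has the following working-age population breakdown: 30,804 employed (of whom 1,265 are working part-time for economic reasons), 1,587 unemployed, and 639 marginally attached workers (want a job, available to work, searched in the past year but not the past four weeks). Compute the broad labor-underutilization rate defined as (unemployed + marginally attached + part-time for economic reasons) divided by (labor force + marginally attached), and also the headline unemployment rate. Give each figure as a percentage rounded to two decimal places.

Labor force = 30,804 + 1,587 = 32,391.
Numerator = 1,587 + 639 + 1,265 = 3,491.
Denominator = 32,391 + 639 = 33,030.
Broad rate = 3,491 / 33,030 = 10.57%.
Headline unemployment rate = 1,587 / 32,391 = 4.90%.

Broad underutilization rate ≈ 10.57%; headline unemployment rate ≈ 4.90%.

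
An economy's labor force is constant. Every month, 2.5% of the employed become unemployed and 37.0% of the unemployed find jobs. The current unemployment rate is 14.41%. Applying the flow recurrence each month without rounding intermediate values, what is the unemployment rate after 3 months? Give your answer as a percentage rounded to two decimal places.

With a fixed labor force, u_{t+1} = u_t + s·(1−u_t) − f·u_t = u_t·(1−s−f) + s.
Here 1−s−f = 0.605 and s = 0.025.
u_1 = 0.144100 × 0.605 + 0.025 = 0.112180.
u_2 = 0.112180 × 0.605 + 0.025 = 0.092869.
u_3 = 0.092869 × 0.605 + 0.025 = 0.081186.

Unemployment rate after three months ≈ 8.12%.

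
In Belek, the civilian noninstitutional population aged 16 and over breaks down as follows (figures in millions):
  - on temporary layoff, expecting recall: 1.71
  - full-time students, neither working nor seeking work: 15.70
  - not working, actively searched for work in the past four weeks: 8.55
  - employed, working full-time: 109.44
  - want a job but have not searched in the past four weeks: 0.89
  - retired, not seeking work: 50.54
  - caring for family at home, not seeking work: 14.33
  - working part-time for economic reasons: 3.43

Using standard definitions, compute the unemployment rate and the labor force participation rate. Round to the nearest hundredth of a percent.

Unemployment rate ≈ 8.33%; labor force participation rate ≈ 60.18%.

Employed = 109.44 + 3.43 = 112.87 million (anyone who worked, including part-time for economic reasons, counts as employed).
Unemployed = 1.71 + 8.55 = 10.26 million (jobless and actively searching, or on temporary layoff).
Labor force = 112.87 + 10.26 = 123.13 million.
Not in labor force = 15.70 + 0.89 + 50.54 + 14.33 = 81.46 million (those not working and not actively searching are outside the labor force — including those who want a job but have given up searching).
Civilian working-age population = 123.13 + 81.46 = 204.59 million.
Unemployment rate = 10.26 / 123.13 = 8.33%.
Labor force participation rate = 123.13 / 204.59 = 60.18%.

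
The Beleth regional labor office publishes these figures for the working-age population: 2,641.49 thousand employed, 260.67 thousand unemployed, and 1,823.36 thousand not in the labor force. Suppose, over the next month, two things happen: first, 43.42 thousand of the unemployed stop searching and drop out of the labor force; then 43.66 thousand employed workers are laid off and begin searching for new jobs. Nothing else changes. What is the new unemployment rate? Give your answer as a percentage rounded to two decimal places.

New unemployment rate ≈ 9.13%.

Initially, labor force = 2,641.49 + 260.67 = 2,902.16 thousand, so u = 260.67/2,902.16 = 8.98%.
After the first change, unemployed and labor force both fall by 43.42 → E = 2,641.49, U = 217.25, labor force = 2,858.74 thousand.
After the second change, employed falls and unemployed rises by 43.66; labor force unchanged → E = 2,597.83, U = 260.91, labor force = 2,858.74 thousand.
New unemployment rate = 260.91 / 2,858.74 = 9.13%.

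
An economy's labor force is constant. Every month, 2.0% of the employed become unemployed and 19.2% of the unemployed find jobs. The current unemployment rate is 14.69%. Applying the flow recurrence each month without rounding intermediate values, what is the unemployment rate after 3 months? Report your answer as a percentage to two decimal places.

Unemployment rate after three months ≈ 12.01%.

With a fixed labor force, u_{t+1} = u_t + s·(1−u_t) − f·u_t = u_t·(1−s−f) + s.
Here 1−s−f = 0.788 and s = 0.020.
u_1 = 0.146900 × 0.788 + 0.020 = 0.135757.
u_2 = 0.135757 × 0.788 + 0.020 = 0.126977.
u_3 = 0.126977 × 0.788 + 0.020 = 0.120058.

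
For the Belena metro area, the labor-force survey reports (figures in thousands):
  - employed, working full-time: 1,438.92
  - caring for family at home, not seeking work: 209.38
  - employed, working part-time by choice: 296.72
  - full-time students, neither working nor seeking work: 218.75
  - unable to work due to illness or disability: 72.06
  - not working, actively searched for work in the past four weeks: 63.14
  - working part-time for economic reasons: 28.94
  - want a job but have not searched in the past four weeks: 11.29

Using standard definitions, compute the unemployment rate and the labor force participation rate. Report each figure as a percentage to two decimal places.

Employed = 1,438.92 + 296.72 + 28.94 = 1,764.58 thousand (anyone who worked, including part-time for economic reasons, counts as employed).
Unemployed = 63.14 thousand.
Labor force = 1,764.58 + 63.14 = 1,827.72 thousand.
Not in labor force = 209.38 + 218.75 + 72.06 + 11.29 = 511.48 thousand (those not working and not actively searching are outside the labor force — including those who want a job but have given up searching).
Civilian working-age population = 1,827.72 + 511.48 = 2,339.20 thousand.
Unemployment rate = 63.14 / 1,827.72 = 3.45%.
Labor force participation rate = 1,827.72 / 2,339.20 = 78.13%.

Unemployment rate ≈ 3.45%; labor force participation rate ≈ 78.13%.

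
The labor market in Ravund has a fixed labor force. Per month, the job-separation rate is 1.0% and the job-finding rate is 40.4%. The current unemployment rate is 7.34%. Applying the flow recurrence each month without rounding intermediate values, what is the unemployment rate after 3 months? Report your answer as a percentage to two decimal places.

Unemployment rate after three months ≈ 3.41%.

With a fixed labor force, u_{t+1} = u_t + s·(1−u_t) − f·u_t = u_t·(1−s−f) + s.
Here 1−s−f = 0.586 and s = 0.010.
u_1 = 0.073400 × 0.586 + 0.010 = 0.053012.
u_2 = 0.053012 × 0.586 + 0.010 = 0.041065.
u_3 = 0.041065 × 0.586 + 0.010 = 0.034064.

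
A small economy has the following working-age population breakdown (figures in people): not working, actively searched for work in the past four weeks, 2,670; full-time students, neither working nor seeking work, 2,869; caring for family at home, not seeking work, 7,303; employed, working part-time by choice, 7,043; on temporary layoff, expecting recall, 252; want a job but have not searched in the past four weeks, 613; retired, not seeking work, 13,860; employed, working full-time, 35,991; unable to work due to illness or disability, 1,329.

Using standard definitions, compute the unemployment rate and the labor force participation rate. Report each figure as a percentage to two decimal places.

Employed = 7,043 + 35,991 = 43,034.
Unemployed = 2,670 + 252 = 2,922 (jobless and actively searching, or on temporary layoff).
Labor force = 43,034 + 2,922 = 45,956.
Not in labor force = 2,869 + 7,303 + 613 + 13,860 + 1,329 = 25,974 (those not working and not actively searching are outside the labor force — including those who want a job but have given up searching).
Civilian working-age population = 45,956 + 25,974 = 71,930.
Unemployment rate = 2,922 / 45,956 = 6.36%.
Labor force participation rate = 45,956 / 71,930 = 63.89%.

Unemployment rate ≈ 6.36%; labor force participation rate ≈ 63.89%.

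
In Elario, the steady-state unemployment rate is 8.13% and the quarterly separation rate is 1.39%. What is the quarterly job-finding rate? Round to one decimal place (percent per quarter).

Job-finding rate ≈ 15.7% per quarter.

From u* = s/(s+f): f = s·(1−u)/u.
f = 1.39 × (1 − 0.0813) / 0.0813 = 1.2770 / 0.0813 ≈ 15.7% per quarter.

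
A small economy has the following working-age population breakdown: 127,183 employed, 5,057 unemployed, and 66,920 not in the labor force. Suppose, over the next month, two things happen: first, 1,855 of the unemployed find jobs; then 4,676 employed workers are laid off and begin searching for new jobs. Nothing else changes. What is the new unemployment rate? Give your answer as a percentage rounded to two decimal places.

Initially, labor force = 127,183 + 5,057 = 132,240, so u = 5,057/132,240 = 3.82%.
After the first change, unemployed falls and employed rises by 1,855; labor force unchanged → E = 129,038, U = 3,202, labor force = 132,240.
After the second change, employed falls and unemployed rises by 4,676; labor force unchanged → E = 124,362, U = 7,878, labor force = 132,240.
New unemployment rate = 7,878 / 132,240 = 5.96%.

New unemployment rate ≈ 5.96%.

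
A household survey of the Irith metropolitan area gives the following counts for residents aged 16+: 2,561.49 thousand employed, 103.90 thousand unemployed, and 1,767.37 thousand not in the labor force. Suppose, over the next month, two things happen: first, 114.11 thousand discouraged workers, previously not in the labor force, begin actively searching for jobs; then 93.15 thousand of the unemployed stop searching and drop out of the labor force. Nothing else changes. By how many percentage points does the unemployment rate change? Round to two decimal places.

The unemployment rate changes by +0.75 percentage points.

Initially, labor force = 2,561.49 + 103.90 = 2,665.39 thousand, so u = 103.90/2,665.39 = 3.90%.
After the first change, unemployed and labor force both rise by 114.11 → E = 2,561.49, U = 218.01, labor force = 2,779.50 thousand.
After the second change, unemployed and labor force both fall by 93.15 → E = 2,561.49, U = 124.86, labor force = 2,686.35 thousand.
New unemployment rate = 124.86 / 2,686.35 = 4.65%.
Change = 4.65% − 3.90% = +0.75 percentage points.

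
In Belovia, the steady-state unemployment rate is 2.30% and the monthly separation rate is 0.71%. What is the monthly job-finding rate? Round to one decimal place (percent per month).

Job-finding rate ≈ 30.2% per month.

From u* = s/(s+f): f = s·(1−u)/u.
f = 0.71 × (1 − 0.0230) / 0.0230 = 0.6937 / 0.0230 ≈ 30.2% per month.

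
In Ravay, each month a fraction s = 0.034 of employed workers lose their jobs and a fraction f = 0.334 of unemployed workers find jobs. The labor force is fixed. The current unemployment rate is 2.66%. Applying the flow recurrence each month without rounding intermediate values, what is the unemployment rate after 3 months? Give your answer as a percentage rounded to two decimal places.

Unemployment rate after three months ≈ 7.58%.

With a fixed labor force, u_{t+1} = u_t + s·(1−u_t) − f·u_t = u_t·(1−s−f) + s.
Here 1−s−f = 0.632 and s = 0.034.
u_1 = 0.026600 × 0.632 + 0.034 = 0.050811.
u_2 = 0.050811 × 0.632 + 0.034 = 0.066113.
u_3 = 0.066113 × 0.632 + 0.034 = 0.075783.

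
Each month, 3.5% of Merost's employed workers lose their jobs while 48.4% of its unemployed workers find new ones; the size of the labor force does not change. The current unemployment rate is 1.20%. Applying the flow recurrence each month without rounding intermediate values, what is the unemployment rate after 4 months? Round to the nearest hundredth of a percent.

With a fixed labor force, u_{t+1} = u_t + s·(1−u_t) − f·u_t = u_t·(1−s−f) + s.
Here 1−s−f = 0.481 and s = 0.035.
u_1 = 0.012000 × 0.481 + 0.035 = 0.040772.
u_2 = 0.040772 × 0.481 + 0.035 = 0.054611.
u_3 = 0.054611 × 0.481 + 0.035 = 0.061268.
u_4 = 0.061268 × 0.481 + 0.035 = 0.064470.

Unemployment rate after four months ≈ 6.45%.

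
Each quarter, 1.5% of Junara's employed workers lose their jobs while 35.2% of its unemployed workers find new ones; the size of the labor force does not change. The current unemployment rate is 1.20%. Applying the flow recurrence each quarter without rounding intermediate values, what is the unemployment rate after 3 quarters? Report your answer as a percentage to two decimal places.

Unemployment rate after three quarters ≈ 3.35%.

With a fixed labor force, u_{t+1} = u_t + s·(1−u_t) − f·u_t = u_t·(1−s−f) + s.
Here 1−s−f = 0.633 and s = 0.015.
u_1 = 0.012000 × 0.633 + 0.015 = 0.022596.
u_2 = 0.022596 × 0.633 + 0.015 = 0.029303.
u_3 = 0.029303 × 0.633 + 0.015 = 0.033549.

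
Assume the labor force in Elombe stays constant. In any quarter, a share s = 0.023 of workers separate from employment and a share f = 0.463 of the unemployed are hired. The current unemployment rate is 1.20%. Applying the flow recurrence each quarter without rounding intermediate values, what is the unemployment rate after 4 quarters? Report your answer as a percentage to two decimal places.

Unemployment rate after four quarters ≈ 4.49%.

With a fixed labor force, u_{t+1} = u_t + s·(1−u_t) − f·u_t = u_t·(1−s−f) + s.
Here 1−s−f = 0.514 and s = 0.023.
u_1 = 0.012000 × 0.514 + 0.023 = 0.029168.
u_2 = 0.029168 × 0.514 + 0.023 = 0.037992.
u_3 = 0.037992 × 0.514 + 0.023 = 0.042528.
u_4 = 0.042528 × 0.514 + 0.023 = 0.044859.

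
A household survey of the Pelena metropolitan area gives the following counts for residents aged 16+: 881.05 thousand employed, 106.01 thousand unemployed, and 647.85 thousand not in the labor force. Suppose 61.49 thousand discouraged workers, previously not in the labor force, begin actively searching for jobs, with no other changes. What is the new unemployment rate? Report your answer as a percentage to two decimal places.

New unemployment rate ≈ 15.97%.

Initially, labor force = 881.05 + 106.01 = 987.06 thousand, so u = 106.01/987.06 = 10.74%.
After the change, unemployed and labor force both rise by 61.49 → E = 881.05, U = 167.50, labor force = 1,048.55 thousand.
New unemployment rate = 167.50 / 1,048.55 = 15.97%.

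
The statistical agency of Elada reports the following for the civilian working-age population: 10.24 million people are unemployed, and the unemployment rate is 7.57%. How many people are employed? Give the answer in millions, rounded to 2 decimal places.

Labor force = U / u = 10.24 / 0.0757 ≈ 135.27 million.
Employed = labor force − unemployed = 135.27 − 10.24 = 125.03 million.

About 125.03 million are employed.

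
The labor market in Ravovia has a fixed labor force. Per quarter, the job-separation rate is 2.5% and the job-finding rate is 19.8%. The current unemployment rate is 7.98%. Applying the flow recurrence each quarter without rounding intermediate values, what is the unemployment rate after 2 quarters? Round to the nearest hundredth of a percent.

Unemployment rate after two quarters ≈ 9.26%.

With a fixed labor force, u_{t+1} = u_t + s·(1−u_t) − f·u_t = u_t·(1−s−f) + s.
Here 1−s−f = 0.777 and s = 0.025.
u_1 = 0.079800 × 0.777 + 0.025 = 0.087005.
u_2 = 0.087005 × 0.777 + 0.025 = 0.092603.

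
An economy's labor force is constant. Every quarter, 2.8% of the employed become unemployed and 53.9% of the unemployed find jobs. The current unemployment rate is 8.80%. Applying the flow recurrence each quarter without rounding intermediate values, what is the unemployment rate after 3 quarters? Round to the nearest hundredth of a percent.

Unemployment rate after three quarters ≈ 5.25%.

With a fixed labor force, u_{t+1} = u_t + s·(1−u_t) − f·u_t = u_t·(1−s−f) + s.
Here 1−s−f = 0.433 and s = 0.028.
u_1 = 0.088000 × 0.433 + 0.028 = 0.066104.
u_2 = 0.066104 × 0.433 + 0.028 = 0.056623.
u_3 = 0.056623 × 0.433 + 0.028 = 0.052518.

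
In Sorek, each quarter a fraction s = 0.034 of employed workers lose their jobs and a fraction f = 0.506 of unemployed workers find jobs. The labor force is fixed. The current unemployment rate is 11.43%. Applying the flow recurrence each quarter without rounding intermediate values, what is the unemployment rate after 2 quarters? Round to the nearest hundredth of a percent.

Unemployment rate after two quarters ≈ 7.38%.

With a fixed labor force, u_{t+1} = u_t + s·(1−u_t) − f·u_t = u_t·(1−s−f) + s.
Here 1−s−f = 0.460 and s = 0.034.
u_1 = 0.114300 × 0.460 + 0.034 = 0.086578.
u_2 = 0.086578 × 0.460 + 0.034 = 0.073826.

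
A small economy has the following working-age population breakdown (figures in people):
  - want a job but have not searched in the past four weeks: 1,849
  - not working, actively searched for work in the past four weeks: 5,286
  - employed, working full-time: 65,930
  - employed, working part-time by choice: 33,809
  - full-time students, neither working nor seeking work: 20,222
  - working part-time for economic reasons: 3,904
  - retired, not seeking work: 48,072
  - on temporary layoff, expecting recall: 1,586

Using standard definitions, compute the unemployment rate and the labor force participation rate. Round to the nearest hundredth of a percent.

Unemployment rate ≈ 6.22%; labor force participation rate ≈ 61.17%.

Employed = 65,930 + 33,809 + 3,904 = 103,643 (anyone who worked, including part-time for economic reasons, counts as employed).
Unemployed = 5,286 + 1,586 = 6,872 (jobless and actively searching, or on temporary layoff).
Labor force = 103,643 + 6,872 = 110,515.
Not in labor force = 1,849 + 20,222 + 48,072 = 70,143 (those not working and not actively searching are outside the labor force — including those who want a job but have given up searching).
Civilian working-age population = 110,515 + 70,143 = 180,658.
Unemployment rate = 6,872 / 110,515 = 6.22%.
Labor force participation rate = 110,515 / 180,658 = 61.17%.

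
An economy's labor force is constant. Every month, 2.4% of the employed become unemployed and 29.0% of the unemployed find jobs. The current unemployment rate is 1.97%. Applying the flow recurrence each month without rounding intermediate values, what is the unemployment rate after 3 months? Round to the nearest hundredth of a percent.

With a fixed labor force, u_{t+1} = u_t + s·(1−u_t) − f·u_t = u_t·(1−s−f) + s.
Here 1−s−f = 0.686 and s = 0.024.
u_1 = 0.019700 × 0.686 + 0.024 = 0.037514.
u_2 = 0.037514 × 0.686 + 0.024 = 0.049735.
u_3 = 0.049735 × 0.686 + 0.024 = 0.058118.

Unemployment rate after three months ≈ 5.81%.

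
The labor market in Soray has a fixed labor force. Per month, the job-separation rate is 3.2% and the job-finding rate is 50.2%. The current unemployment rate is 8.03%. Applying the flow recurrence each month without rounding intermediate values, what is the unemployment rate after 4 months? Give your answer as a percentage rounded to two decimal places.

Unemployment rate after four months ≈ 6.09%.

With a fixed labor force, u_{t+1} = u_t + s·(1−u_t) − f·u_t = u_t·(1−s−f) + s.
Here 1−s−f = 0.466 and s = 0.032.
u_1 = 0.080300 × 0.466 + 0.032 = 0.069420.
u_2 = 0.069420 × 0.466 + 0.032 = 0.064350.
u_3 = 0.064350 × 0.466 + 0.032 = 0.061987.
u_4 = 0.061987 × 0.466 + 0.032 = 0.060886.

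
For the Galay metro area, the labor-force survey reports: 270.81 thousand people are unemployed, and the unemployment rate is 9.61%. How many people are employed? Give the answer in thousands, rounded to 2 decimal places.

Labor force = U / u = 270.81 / 0.0961 ≈ 2,818.00 thousand.
Employed = labor force − unemployed = 2,818.00 − 270.81 = 2,547.19 thousand.

About 2,547.19 thousand are employed.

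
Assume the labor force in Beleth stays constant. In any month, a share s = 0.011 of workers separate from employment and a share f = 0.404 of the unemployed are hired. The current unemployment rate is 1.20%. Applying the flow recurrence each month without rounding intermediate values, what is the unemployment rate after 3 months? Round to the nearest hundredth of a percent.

Unemployment rate after three months ≈ 2.36%.

With a fixed labor force, u_{t+1} = u_t + s·(1−u_t) − f·u_t = u_t·(1−s−f) + s.
Here 1−s−f = 0.585 and s = 0.011.
u_1 = 0.012000 × 0.585 + 0.011 = 0.018020.
u_2 = 0.018020 × 0.585 + 0.011 = 0.021542.
u_3 = 0.021542 × 0.585 + 0.011 = 0.023602.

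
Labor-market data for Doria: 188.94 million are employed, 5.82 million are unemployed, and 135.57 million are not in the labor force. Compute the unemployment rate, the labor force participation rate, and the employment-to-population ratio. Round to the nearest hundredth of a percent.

Unemployment rate ≈ 2.99%; labor force participation rate ≈ 58.96%; employment-population ratio ≈ 57.20%.

Labor force = employed + unemployed = 188.94 + 5.82 = 194.76 million.
Working-age population = 194.76 + 135.57 = 330.33 million.
Unemployment rate = 5.82 / 194.76 = 2.99%.
Labor force participation rate = 194.76 / 330.33 = 58.96%.
Employment-population ratio = 188.94 / 330.33 = 57.20%.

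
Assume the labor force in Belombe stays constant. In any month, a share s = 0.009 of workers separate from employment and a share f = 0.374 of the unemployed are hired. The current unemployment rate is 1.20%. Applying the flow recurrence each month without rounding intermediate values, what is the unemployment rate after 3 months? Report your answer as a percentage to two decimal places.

Unemployment rate after three months ≈ 2.08%.

With a fixed labor force, u_{t+1} = u_t + s·(1−u_t) − f·u_t = u_t·(1−s−f) + s.
Here 1−s−f = 0.617 and s = 0.009.
u_1 = 0.012000 × 0.617 + 0.009 = 0.016404.
u_2 = 0.016404 × 0.617 + 0.009 = 0.019121.
u_3 = 0.019121 × 0.617 + 0.009 = 0.020798.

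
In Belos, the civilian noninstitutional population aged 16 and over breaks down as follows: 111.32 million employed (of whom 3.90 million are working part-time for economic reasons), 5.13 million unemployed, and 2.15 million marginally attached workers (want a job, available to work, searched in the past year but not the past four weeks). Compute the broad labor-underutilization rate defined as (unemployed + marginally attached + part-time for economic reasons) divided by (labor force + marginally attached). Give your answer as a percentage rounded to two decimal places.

Labor force = 111.32 + 5.13 = 116.45 million.
Numerator = 5.13 + 2.15 + 3.90 = 11.18 million.
Denominator = 116.45 + 2.15 = 118.60 million.
Broad rate = 11.18 / 118.60 = 9.43%.

Broad underutilization rate ≈ 9.43%.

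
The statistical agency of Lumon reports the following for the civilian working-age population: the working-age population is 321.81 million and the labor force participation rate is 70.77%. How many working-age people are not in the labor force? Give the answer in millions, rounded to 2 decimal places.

Share not in the labor force = 1 − 0.7077 = 0.2923.
Not in labor force = 0.2923 × 321.81 ≈ 94.07 million.

About 94.07 million are not in the labor force.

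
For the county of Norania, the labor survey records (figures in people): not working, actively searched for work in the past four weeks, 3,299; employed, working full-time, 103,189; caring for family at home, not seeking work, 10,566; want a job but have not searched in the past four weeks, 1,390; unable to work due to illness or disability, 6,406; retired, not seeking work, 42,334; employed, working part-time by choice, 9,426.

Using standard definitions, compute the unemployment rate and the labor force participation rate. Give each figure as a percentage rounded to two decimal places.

Employed = 103,189 + 9,426 = 112,615.
Unemployed = 3,299.
Labor force = 112,615 + 3,299 = 115,914.
Not in labor force = 10,566 + 1,390 + 6,406 + 42,334 = 60,696 (those not working and not actively searching are outside the labor force — including those who want a job but have given up searching).
Civilian working-age population = 115,914 + 60,696 = 176,610.
Unemployment rate = 3,299 / 115,914 = 2.85%.
Labor force participation rate = 115,914 / 176,610 = 65.63%.

Unemployment rate ≈ 2.85%; labor force participation rate ≈ 65.63%.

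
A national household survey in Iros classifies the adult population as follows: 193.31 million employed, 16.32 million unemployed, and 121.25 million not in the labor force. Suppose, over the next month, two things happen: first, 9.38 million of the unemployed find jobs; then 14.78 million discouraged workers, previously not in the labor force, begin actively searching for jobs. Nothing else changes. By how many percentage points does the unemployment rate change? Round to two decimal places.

Initially, labor force = 193.31 + 16.32 = 209.63 million, so u = 16.32/209.63 = 7.79%.
After the first change, unemployed falls and employed rises by 9.38; labor force unchanged → E = 202.69, U = 6.94, labor force = 209.63 million.
After the second change, unemployed and labor force both rise by 14.78 → E = 202.69, U = 21.72, labor force = 224.41 million.
New unemployment rate = 21.72 / 224.41 = 9.68%.
Change = 9.68% − 7.79% = +1.89 percentage points.

The unemployment rate changes by +1.89 percentage points.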